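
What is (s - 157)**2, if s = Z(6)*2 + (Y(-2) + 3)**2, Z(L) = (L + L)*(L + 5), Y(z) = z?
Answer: 11664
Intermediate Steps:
Z(L) = 2*L*(5 + L) (Z(L) = (2*L)*(5 + L) = 2*L*(5 + L))
s = 265 (s = (2*6*(5 + 6))*2 + (-2 + 3)**2 = (2*6*11)*2 + 1**2 = 132*2 + 1 = 264 + 1 = 265)
(s - 157)**2 = (265 - 157)**2 = 108**2 = 11664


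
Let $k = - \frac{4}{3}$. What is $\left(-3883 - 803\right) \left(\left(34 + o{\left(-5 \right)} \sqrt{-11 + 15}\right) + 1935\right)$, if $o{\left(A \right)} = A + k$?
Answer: $-9167378$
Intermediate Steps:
$k = - \frac{4}{3}$ ($k = \left(-4\right) \frac{1}{3} = - \frac{4}{3} \approx -1.3333$)
$o{\left(A \right)} = - \frac{4}{3} + A$ ($o{\left(A \right)} = A - \frac{4}{3} = - \frac{4}{3} + A$)
$\left(-3883 - 803\right) \left(\left(34 + o{\left(-5 \right)} \sqrt{-11 + 15}\right) + 1935\right) = \left(-3883 - 803\right) \left(\left(34 + \left(- \frac{4}{3} - 5\right) \sqrt{-11 + 15}\right) + 1935\right) = - 4686 \left(\left(34 - \frac{19 \sqrt{4}}{3}\right) + 1935\right) = - 4686 \left(\left(34 - \frac{38}{3}\right) + 1935\right) = - 4686 \left(\frac{64}{3} + 1935\right) = \left(-4686\right) \frac{5869}{3} = -9167378$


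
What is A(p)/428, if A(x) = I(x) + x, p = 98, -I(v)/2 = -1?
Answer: 25/107 ≈ 0.23364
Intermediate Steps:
I(v) = 2 (I(v) = -2*(-1) = 2)
A(x) = 2 + x
A(p)/428 = (2 + 98)/428 = 100*(1/428) = 25/107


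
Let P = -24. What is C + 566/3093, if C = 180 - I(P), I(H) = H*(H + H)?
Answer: -3005830/3093 ≈ -971.82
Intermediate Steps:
I(H) = 2*H² (I(H) = H*(2*H) = 2*H²)
C = -972 (C = 180 - 2*(-24)² = 180 - 2*576 = 180 - 1*1152 = 180 - 1152 = -972)
C + 566/3093 = -972 + 566/3093 = -3005830/3093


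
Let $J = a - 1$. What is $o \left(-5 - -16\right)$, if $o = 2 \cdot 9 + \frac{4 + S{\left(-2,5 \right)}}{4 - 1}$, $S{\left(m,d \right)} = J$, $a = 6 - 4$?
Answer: $\frac{649}{3} \approx 216.33$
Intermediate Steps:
$a = 2$ ($a = 6 - 4 = 2$)
$J = 1$ ($J = 2 - 1 = 1$)
$S{\left(m,d \right)} = 1$
$o = \frac{59}{3}$ ($o = 2 \cdot 9 + \frac{4 + 1}{4 - 1} = 18 + \frac{5}{3} = \frac{59}{3} \approx 19.667$)
$o \left(-5 - -16\right) = \frac{59 \left(-5 - -16\right)}{3} = \frac{59 \left(-5 + 16\right)}{3} = \frac{59}{3} \cdot 11 = \frac{649}{3}$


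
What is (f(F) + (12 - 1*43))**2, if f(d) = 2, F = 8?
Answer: 841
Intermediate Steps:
(f(F) + (12 - 1*43))**2 = (2 + (12 - 1*43))**2 = (2 + (12 - 43))**2 = (2 - 31)**2 = (-29)**2 = 841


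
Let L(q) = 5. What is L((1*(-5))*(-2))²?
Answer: 25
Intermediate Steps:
L((1*(-5))*(-2))² = 5² = 25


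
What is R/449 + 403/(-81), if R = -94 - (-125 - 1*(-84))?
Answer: -185240/36369 ≈ -5.0933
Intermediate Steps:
R = -53 (R = -94 - (-125 + 84) = -94 - 1*(-41) = -94 + 41 = -53)
R/449 + 403/(-81) = -53/449 + 403/(-81) = -53*1/449 + 403*(-1/81) = -53/449 - 403/81 = -185240/36369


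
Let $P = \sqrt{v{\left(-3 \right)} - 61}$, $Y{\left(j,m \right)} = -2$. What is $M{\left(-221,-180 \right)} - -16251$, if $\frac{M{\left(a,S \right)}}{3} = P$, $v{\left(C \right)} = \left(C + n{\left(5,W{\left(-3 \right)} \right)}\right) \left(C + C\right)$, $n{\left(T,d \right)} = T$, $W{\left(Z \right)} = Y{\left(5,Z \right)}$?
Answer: $16251 + 3 i \sqrt{73} \approx 16251.0 + 25.632 i$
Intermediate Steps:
$W{\left(Z \right)} = -2$
$v{\left(C \right)} = 2 C \left(5 + C\right)$ ($v{\left(C \right)} = \left(C + 5\right) \left(C + C\right) = \left(5 + C\right) 2 C = 2 C \left(5 + C\right)$)
$P = i \sqrt{73}$ ($P = \sqrt{2 \left(-3\right) \left(5 - 3\right) - 61} = \sqrt{2 \left(-3\right) 2 - 61} = \sqrt{-12 - 61} = \sqrt{-73} = i \sqrt{73} \approx 8.544 i$)
$M{\left(a,S \right)} = 3 i \sqrt{73}$
$M{\left(-221,-180 \right)} - -16251 = 3 i \sqrt{73} - -16251 = 3 i \sqrt{73} + 16251 = 16251 + 3 i \sqrt{73}$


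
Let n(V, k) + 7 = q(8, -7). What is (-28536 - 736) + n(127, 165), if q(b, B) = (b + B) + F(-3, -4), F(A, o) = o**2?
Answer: -29262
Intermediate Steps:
q(b, B) = 16 + B + b (q(b, B) = (b + B) + (-4)**2 = (B + b) + 16 = 16 + B + b)
n(V, k) = 10 (n(V, k) = -7 + (16 - 7 + 8) = -7 + 17 = 10)
(-28536 - 736) + n(127, 165) = (-28536 - 736) + 10 = -29272 + 10 = -29262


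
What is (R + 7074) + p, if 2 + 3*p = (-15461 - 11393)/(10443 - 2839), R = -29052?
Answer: -250702099/11406 ≈ -21980.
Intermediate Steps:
p = -21031/11406 (p = -⅔ + ((-15461 - 11393)/(10443 - 2839))/3 = -⅔ + (-26854/7604)/3 = -⅔ + (-26854*1/7604)/3 = -⅔ + (⅓)*(-13427/3802) = -⅔ - 13427/11406 = -21031/11406 ≈ -1.8439)
(R + 7074) + p = (-29052 + 7074) - 21031/11406 = -21978 - 21031/11406 = -250702099/11406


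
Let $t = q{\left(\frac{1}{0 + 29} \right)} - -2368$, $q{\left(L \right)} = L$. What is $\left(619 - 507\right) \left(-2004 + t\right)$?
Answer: $\frac{1182384}{29} \approx 40772.0$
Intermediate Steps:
$t = \frac{68673}{29}$ ($t = \frac{1}{0 + 29} - -2368 = \frac{1}{29} + 2368 = \frac{68673}{29} \approx 2368.0$)
$\left(619 - 507\right) \left(-2004 + t\right) = \left(619 - 507\right) \left(-2004 + \frac{68673}{29}\right) = 112 \cdot \frac{10557}{29} = \frac{1182384}{29}$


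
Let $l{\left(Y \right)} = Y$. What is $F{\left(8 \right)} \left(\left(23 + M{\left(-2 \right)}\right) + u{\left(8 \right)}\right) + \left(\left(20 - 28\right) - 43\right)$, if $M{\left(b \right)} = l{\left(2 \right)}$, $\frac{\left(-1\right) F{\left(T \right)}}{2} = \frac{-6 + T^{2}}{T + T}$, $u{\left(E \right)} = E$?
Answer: $- \frac{1161}{4} \approx -290.25$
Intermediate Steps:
$F{\left(T \right)} = - \frac{-6 + T^{2}}{T}$ ($F{\left(T \right)} = - 2 \frac{-6 + T^{2}}{T + T} = - 2 \frac{-6 + T^{2}}{2 T} = - \frac{-6 + T^{2}}{T}$)
$M{\left(b \right)} = 2$
$F{\left(8 \right)} \left(\left(23 + M{\left(-2 \right)}\right) + u{\left(8 \right)}\right) + \left(\left(20 - 28\right) - 43\right) = \left(\left(-1\right) 8 + \frac{6}{8}\right) \left(\left(23 + 2\right) + 8\right) + \left(\left(20 - 28\right) - 43\right) = \left(-8 + 6 \cdot \frac{1}{8}\right) \left(25 + 8\right) - 51 = \left(-8 + \frac{3}{4}\right) 33 - 51 = \left(- \frac{29}{4}\right) 33 - 51 = - \frac{957}{4} - 51 = - \frac{1161}{4}$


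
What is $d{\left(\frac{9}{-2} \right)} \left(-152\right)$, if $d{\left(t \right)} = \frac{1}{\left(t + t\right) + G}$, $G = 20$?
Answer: $- \frac{152}{11} \approx -13.818$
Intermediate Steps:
$d{\left(t \right)} = \frac{1}{20 + 2 t}$ ($d{\left(t \right)} = \frac{1}{\left(t + t\right) + 20} = \frac{1}{2 t + 20} = \frac{1}{20 + 2 t}$)
$d{\left(\frac{9}{-2} \right)} \left(-152\right) = \frac{1}{2 \left(10 + \frac{9}{-2}\right)} \left(-152\right) = \frac{1}{2 \left(10 + 9 \left(- \frac{1}{2}\right)\right)} \left(-152\right) = \frac{1}{2 \left(10 - \frac{9}{2}\right)} \left(-152\right) = \frac{1}{2 \cdot \frac{11}{2}} \left(-152\right) = \frac{1}{2} \cdot \frac{2}{11} \left(-152\right) = \frac{1}{11} \left(-152\right) = - \frac{152}{11}$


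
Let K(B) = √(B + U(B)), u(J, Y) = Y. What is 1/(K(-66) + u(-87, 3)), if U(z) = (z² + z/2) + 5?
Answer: -3/4253 + √4262/4253 ≈ 0.014645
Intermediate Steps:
U(z) = 5 + z² + z/2 (U(z) = (z² + z/2) + 5 = 5 + z² + z/2)
K(B) = √(5 + B² + 3*B/2) (K(B) = √(B + (5 + B² + B/2)) = √(5 + B² + 3*B/2))
1/(K(-66) + u(-87, 3)) = 1/(√(20 + 4*(-66)² + 6*(-66))/2 + 3) = 1/(√(20 + 4*4356 - 396)/2 + 3) = 1/(√(20 + 17424 - 396)/2 + 3) = 1/(√17048/2 + 3) = 1/((2*√4262)/2 + 3) = 1/(√4262 + 3) = 1/(3 + √4262)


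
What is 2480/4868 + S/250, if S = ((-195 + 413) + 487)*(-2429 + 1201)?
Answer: -105345058/30425 ≈ -3462.4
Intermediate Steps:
S = -865740 (S = (218 + 487)*(-1228) = 705*(-1228) = -865740)
2480/4868 + S/250 = 2480/4868 - 865740/250 = 2480*(1/4868) - 865740*1/250 = 620/1217 - 86574/25 = -105345058/30425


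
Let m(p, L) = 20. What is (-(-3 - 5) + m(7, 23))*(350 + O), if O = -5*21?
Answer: 6860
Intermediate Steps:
O = -105
(-(-3 - 5) + m(7, 23))*(350 + O) = (-(-3 - 5) + 20)*(350 - 105) = (-1*(-8) + 20)*245 = (8 + 20)*245 = 28*245 = 6860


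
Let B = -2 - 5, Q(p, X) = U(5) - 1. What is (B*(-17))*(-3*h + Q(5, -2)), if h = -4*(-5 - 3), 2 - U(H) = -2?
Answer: -11067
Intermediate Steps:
U(H) = 4 (U(H) = 2 - 1*(-2) = 2 + 2 = 4)
h = 32 (h = -4*(-8) = 32)
Q(p, X) = 3 (Q(p, X) = 4 - 1 = 3)
B = -7
(B*(-17))*(-3*h + Q(5, -2)) = (-7*(-17))*(-3*32 + 3) = 119*(-96 + 3) = 119*(-93) = -11067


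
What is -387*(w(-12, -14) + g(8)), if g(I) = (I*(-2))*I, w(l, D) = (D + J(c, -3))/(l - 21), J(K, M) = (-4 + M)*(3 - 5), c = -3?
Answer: 49536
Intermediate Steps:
J(K, M) = 8 - 2*M (J(K, M) = (-4 + M)*(-2) = 8 - 2*M)
w(l, D) = (14 + D)/(-21 + l) (w(l, D) = (D + (8 - 2*(-3)))/(l - 21) = (D + (8 + 6))/(-21 + l) = (D + 14)/(-21 + l) = (14 + D)/(-21 + l))
g(I) = -2*I**2 (g(I) = (-2*I)*I = -2*I**2)
-387*(w(-12, -14) + g(8)) = -387*((14 - 14)/(-21 - 12) - 2*8**2) = -387*(0/(-33) - 2*64) = -387*(-1/33*0 - 128) = -387*(0 - 128) = -387*(-128) = 49536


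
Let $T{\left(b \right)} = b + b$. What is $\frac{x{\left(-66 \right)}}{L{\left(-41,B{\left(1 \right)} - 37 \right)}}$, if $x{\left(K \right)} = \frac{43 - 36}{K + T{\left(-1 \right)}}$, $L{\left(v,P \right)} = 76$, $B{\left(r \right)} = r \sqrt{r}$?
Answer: $- \frac{7}{5168} \approx -0.0013545$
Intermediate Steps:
$B{\left(r \right)} = r^{\frac{3}{2}}$
$T{\left(b \right)} = 2 b$
$x{\left(K \right)} = \frac{7}{-2 + K}$ ($x{\left(K \right)} = \frac{43 - 36}{K + 2 \left(-1\right)} = \frac{7}{K - 2} = \frac{7}{-2 + K}$)
$\frac{x{\left(-66 \right)}}{L{\left(-41,B{\left(1 \right)} - 37 \right)}} = \frac{7 \frac{1}{-2 - 66}}{76} = \frac{7}{-68} \cdot \frac{1}{76} = 7 \left(- \frac{1}{68}\right) \frac{1}{76} = \left(- \frac{7}{68}\right) \frac{1}{76} = - \frac{7}{5168}$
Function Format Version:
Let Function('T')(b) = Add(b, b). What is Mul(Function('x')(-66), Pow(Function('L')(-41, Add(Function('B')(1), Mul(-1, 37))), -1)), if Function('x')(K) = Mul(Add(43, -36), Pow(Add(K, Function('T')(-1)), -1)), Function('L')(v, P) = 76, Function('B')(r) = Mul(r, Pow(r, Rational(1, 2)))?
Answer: Rational(-7, 5168) ≈ -0.0013545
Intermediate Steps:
Function('B')(r) = Pow(r, Rational(3, 2))
Function('T')(b) = Mul(2, b)
Function('x')(K) = Mul(7, Pow(Add(-2, K), -1)) (Function('x')(K) = Mul(Add(43, -36), Pow(Add(K, Mul(2, -1)), -1)) = Mul(7, Pow(Add(K, -2), -1)) = Mul(7, Pow(Add(-2, K), -1)))
Mul(Function('x')(-66), Pow(Function('L')(-41, Add(Function('B')(1), Mul(-1, 37))), -1)) = Mul(Mul(7, Pow(Add(-2, -66), -1)), Pow(76, -1)) = Mul(Mul(7, Pow(-68, -1)), Rational(1, 76)) = Mul(Mul(7, Rational(-1, 68)), Rational(1, 76)) = Mul(Rational(-7, 68), Rational(1, 76)) = Rational(-7, 5168)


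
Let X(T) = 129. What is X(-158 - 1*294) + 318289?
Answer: 318418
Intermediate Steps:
X(-158 - 1*294) + 318289 = 129 + 318289 = 318418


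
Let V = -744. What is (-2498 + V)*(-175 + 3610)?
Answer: -11136270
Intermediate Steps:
(-2498 + V)*(-175 + 3610) = (-2498 - 744)*(-175 + 3610) = -3242*3435 = -11136270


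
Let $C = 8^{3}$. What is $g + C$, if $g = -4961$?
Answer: $-4449$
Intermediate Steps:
$C = 512$
$g + C = -4961 + 512 = -4449$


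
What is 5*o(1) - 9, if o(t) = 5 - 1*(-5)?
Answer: 41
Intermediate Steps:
o(t) = 10 (o(t) = 5 + 5 = 10)
5*o(1) - 9 = 5*10 - 9 = 50 - 9 = 41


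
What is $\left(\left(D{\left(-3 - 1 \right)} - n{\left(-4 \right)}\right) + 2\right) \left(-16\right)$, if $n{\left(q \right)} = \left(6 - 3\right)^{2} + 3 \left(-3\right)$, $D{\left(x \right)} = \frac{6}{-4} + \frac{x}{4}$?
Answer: $8$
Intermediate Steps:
$D{\left(x \right)} = - \frac{3}{2} + \frac{x}{4}$ ($D{\left(x \right)} = 6 \left(- \frac{1}{4}\right) + x \frac{1}{4} = - \frac{3}{2} + \frac{x}{4}$)
$n{\left(q \right)} = 0$ ($n{\left(q \right)} = 3^{2} - 9 = 9 - 9 = 0$)
$\left(\left(D{\left(-3 - 1 \right)} - n{\left(-4 \right)}\right) + 2\right) \left(-16\right) = \left(\left(\left(- \frac{3}{2} + \frac{-3 - 1}{4}\right) - 0\right) + 2\right) \left(-16\right) = \left(\left(\left(- \frac{3}{2} + \frac{-3 + \left(-3 + 2\right)}{4}\right) + 0\right) + 2\right) \left(-16\right) = \left(\left(\left(- \frac{3}{2} + \frac{-3 - 1}{4}\right) + 0\right) + 2\right) \left(-16\right) = \left(\left(\left(- \frac{3}{2} + \frac{1}{4} \left(-4\right)\right) + 0\right) + 2\right) \left(-16\right) = \left(\left(\left(- \frac{3}{2} - 1\right) + 0\right) + 2\right) \left(-16\right) = \left(\left(- \frac{5}{2} + 0\right) + 2\right) \left(-16\right) = \left(- \frac{5}{2} + 2\right) \left(-16\right) = \left(- \frac{1}{2}\right) \left(-16\right) = 8$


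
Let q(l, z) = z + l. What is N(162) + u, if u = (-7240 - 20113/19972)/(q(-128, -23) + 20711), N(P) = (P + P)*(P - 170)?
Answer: -1064482854833/410624320 ≈ -2592.4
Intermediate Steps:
q(l, z) = l + z
N(P) = 2*P*(-170 + P) (N(P) = (2*P)*(-170 + P) = 2*P*(-170 + P))
u = -144617393/410624320 (u = (-7240 - 20113/19972)/((-128 - 23) + 20711) = (-7240 - 20113*1/19972)/(-151 + 20711) = (-7240 - 20113/19972)/20560 = -144617393/19972*1/20560 = -144617393/410624320 ≈ -0.35219)
N(162) + u = 2*162*(-170 + 162) - 144617393/410624320 = 2*162*(-8) - 144617393/410624320 = -2592 - 144617393/410624320 = -1064482854833/410624320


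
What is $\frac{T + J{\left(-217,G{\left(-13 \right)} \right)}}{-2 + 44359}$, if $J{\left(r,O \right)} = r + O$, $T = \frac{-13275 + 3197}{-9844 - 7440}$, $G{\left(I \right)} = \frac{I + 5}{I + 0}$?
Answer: $- \frac{24244439}{4983331522} \approx -0.0048651$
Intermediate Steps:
$G{\left(I \right)} = \frac{5 + I}{I}$
$T = \frac{5039}{8642}$ ($T = - \frac{10078}{-17284} = \left(-10078\right) \left(- \frac{1}{17284}\right) = \frac{5039}{8642} \approx 0.58308$)
$J{\left(r,O \right)} = O + r$
$\frac{T + J{\left(-217,G{\left(-13 \right)} \right)}}{-2 + 44359} = \frac{\frac{5039}{8642} - \left(217 - \frac{5 - 13}{-13}\right)}{-2 + 44359} = \frac{\frac{5039}{8642} - \frac{2813}{13}}{44357} = \left(\frac{5039}{8642} + \left(\frac{8}{13} - 217\right)\right) \frac{1}{44357} = \left(\frac{5039}{8642} - \frac{2813}{13}\right) \frac{1}{44357} = \left(- \frac{24244439}{112346}\right) \frac{1}{44357} = - \frac{24244439}{4983331522}$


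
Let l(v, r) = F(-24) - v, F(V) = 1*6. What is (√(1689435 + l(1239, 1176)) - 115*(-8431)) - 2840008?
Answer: -1870443 + 9*√20842 ≈ -1.8691e+6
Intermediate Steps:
F(V) = 6
l(v, r) = 6 - v
(√(1689435 + l(1239, 1176)) - 115*(-8431)) - 2840008 = (√(1689435 + (6 - 1*1239)) - 115*(-8431)) - 2840008 = (√(1689435 + (6 - 1239)) + 969565) - 2840008 = (√(1689435 - 1233) + 969565) - 2840008 = (√1688202 + 969565) - 2840008 = (9*√20842 + 969565) - 2840008 = (969565 + 9*√20842) - 2840008 = -1870443 + 9*√20842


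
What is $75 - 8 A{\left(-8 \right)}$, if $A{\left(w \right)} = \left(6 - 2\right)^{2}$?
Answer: $-53$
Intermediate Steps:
$A{\left(w \right)} = 16$ ($A{\left(w \right)} = 4^{2} = 16$)
$75 - 8 A{\left(-8 \right)} = 75 - 128 = -53$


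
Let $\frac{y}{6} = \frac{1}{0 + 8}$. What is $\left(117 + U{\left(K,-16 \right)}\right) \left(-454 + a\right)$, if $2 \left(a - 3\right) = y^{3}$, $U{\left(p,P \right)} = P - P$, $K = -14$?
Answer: $- \frac{6751017}{128} \approx -52742.0$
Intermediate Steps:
$U{\left(p,P \right)} = 0$
$y = \frac{3}{4}$ ($y = \frac{6}{0 + 8} = \frac{6}{8} = 6 \cdot \frac{1}{8} = \frac{3}{4} \approx 0.75$)
$a = \frac{411}{128}$ ($a = 3 + \frac{\left(\frac{3}{4}\right)^{3}}{2} = 3 + \frac{1}{2} \cdot \frac{27}{64} = 3 + \frac{27}{128} = \frac{411}{128} \approx 3.2109$)
$\left(117 + U{\left(K,-16 \right)}\right) \left(-454 + a\right) = \left(117 + 0\right) \left(-454 + \frac{411}{128}\right) = 117 \left(- \frac{57701}{128}\right) = - \frac{6751017}{128}$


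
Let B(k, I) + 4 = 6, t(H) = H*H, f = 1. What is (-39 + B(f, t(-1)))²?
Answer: 1369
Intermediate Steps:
t(H) = H²
B(k, I) = 2 (B(k, I) = -4 + 6 = 2)
(-39 + B(f, t(-1)))² = (-39 + 2)² = (-37)² = 1369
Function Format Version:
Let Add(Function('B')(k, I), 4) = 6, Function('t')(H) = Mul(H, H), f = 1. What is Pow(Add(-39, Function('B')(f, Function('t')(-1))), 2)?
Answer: 1369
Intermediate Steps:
Function('t')(H) = Pow(H, 2)
Function('B')(k, I) = 2 (Function('B')(k, I) = Add(-4, 6) = 2)
Pow(Add(-39, Function('B')(f, Function('t')(-1))), 2) = Pow(Add(-39, 2), 2) = Pow(-37, 2) = 1369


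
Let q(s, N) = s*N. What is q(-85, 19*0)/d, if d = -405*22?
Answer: 0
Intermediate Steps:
d = -8910
q(s, N) = N*s
q(-85, 19*0)/d = ((19*0)*(-85))/(-8910) = (0*(-85))*(-1/8910) = 0*(-1/8910) = 0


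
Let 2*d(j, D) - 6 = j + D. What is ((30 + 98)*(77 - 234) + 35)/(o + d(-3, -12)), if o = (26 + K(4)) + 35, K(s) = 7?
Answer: -40122/127 ≈ -315.92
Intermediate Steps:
d(j, D) = 3 + D/2 + j/2 (d(j, D) = 3 + (j + D)/2 = 3 + (D + j)/2 = 3 + (D/2 + j/2) = 3 + D/2 + j/2)
o = 68 (o = (26 + 7) + 35 = 33 + 35 = 68)
((30 + 98)*(77 - 234) + 35)/(o + d(-3, -12)) = ((30 + 98)*(77 - 234) + 35)/(68 + (3 + (½)*(-12) + (½)*(-3))) = (128*(-157) + 35)/(68 + (3 - 6 - 3/2)) = (-20096 + 35)/(68 - 9/2) = -20061/(127/2) = (2/127)*(-20061) = -40122/127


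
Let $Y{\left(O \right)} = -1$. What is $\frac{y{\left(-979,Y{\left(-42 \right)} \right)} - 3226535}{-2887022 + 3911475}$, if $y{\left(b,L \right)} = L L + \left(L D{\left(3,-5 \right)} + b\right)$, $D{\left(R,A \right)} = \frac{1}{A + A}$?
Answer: $- \frac{32275129}{10244530} \approx -3.1505$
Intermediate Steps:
$D{\left(R,A \right)} = \frac{1}{2 A}$
$y{\left(b,L \right)} = b + L^{2} - \frac{L}{10}$ ($y{\left(b,L \right)} = L L + \left(L \frac{1}{2 \left(-5\right)} + b\right) = L^{2} + \left(L \frac{1}{2} \left(- \frac{1}{5}\right) + b\right) = L^{2} + \left(L \left(- \frac{1}{10}\right) + b\right) = L^{2} - \left(- b + \frac{L}{10}\right) = b + L^{2} - \frac{L}{10}$)
$\frac{y{\left(-979,Y{\left(-42 \right)} \right)} - 3226535}{-2887022 + 3911475} = \frac{\left(-979 + \left(-1\right)^{2} - - \frac{1}{10}\right) - 3226535}{-2887022 + 3911475} = \frac{\left(-979 + 1 + \frac{1}{10}\right) - 3226535}{1024453} = \left(- \frac{9779}{10} - 3226535\right) \frac{1}{1024453} = \left(- \frac{32275129}{10}\right) \frac{1}{1024453} = - \frac{32275129}{10244530}$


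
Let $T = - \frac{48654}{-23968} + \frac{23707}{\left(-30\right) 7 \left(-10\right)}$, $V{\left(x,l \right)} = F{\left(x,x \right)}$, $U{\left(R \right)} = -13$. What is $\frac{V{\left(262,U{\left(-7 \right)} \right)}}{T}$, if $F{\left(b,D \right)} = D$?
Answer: $\frac{235485600}{11971121} \approx 19.671$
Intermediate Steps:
$V{\left(x,l \right)} = x$
$T = \frac{11971121}{898800}$ ($T = \left(-48654\right) \left(- \frac{1}{23968}\right) + \frac{23707}{\left(-210\right) \left(-10\right)} = \frac{24327}{11984} + \frac{23707}{2100} = \frac{11971121}{898800} \approx 13.319$)
$\frac{V{\left(262,U{\left(-7 \right)} \right)}}{T} = \frac{262}{\frac{11971121}{898800}} = 262 \cdot \frac{898800}{11971121} = \frac{235485600}{11971121}$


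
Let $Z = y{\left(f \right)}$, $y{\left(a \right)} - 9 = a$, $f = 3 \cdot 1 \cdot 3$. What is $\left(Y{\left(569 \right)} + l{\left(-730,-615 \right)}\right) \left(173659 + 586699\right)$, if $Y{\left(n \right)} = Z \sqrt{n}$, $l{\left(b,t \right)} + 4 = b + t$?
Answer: $-1025722942 + 13686444 \sqrt{569} \approx -6.9925 \cdot 10^{8}$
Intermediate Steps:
$f = 9$ ($f = 3 \cdot 3 = 9$)
$y{\left(a \right)} = 9 + a$
$Z = 18$ ($Z = 9 + 9 = 18$)
$l{\left(b,t \right)} = -4 + b + t$ ($l{\left(b,t \right)} = -4 + \left(b + t\right) = -4 + b + t$)
$Y{\left(n \right)} = 18 \sqrt{n}$
$\left(Y{\left(569 \right)} + l{\left(-730,-615 \right)}\right) \left(173659 + 586699\right) = \left(18 \sqrt{569} - 1349\right) \left(173659 + 586699\right) = \left(18 \sqrt{569} - 1349\right) 760358 = \left(-1349 + 18 \sqrt{569}\right) 760358 = -1025722942 + 13686444 \sqrt{569}$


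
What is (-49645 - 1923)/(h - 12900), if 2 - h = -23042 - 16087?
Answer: -51568/26231 ≈ -1.9659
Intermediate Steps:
h = 39131 (h = 2 - (-23042 - 16087) = 2 - 1*(-39129) = 2 + 39129 = 39131)
(-49645 - 1923)/(h - 12900) = (-49645 - 1923)/(39131 - 12900) = -51568/26231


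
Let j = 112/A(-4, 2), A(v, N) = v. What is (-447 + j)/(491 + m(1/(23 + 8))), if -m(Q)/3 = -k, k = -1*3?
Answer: -475/482 ≈ -0.98548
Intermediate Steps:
k = -3
j = -28 (j = 112/(-4) = 112*(-¼) = -28)
m(Q) = -9 (m(Q) = -(-3)*(-3) = -3*3 = -9)
(-447 + j)/(491 + m(1/(23 + 8))) = (-447 - 28)/(491 - 9) = -475/482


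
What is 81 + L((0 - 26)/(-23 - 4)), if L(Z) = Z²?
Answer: 59725/729 ≈ 81.927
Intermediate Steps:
81 + L((0 - 26)/(-23 - 4)) = 81 + ((0 - 26)/(-23 - 4))² = 81 + (-26/(-27))² = 81 + (-26*(-1/27))² = 81 + (26/27)² = 81 + 676/729 = 59725/729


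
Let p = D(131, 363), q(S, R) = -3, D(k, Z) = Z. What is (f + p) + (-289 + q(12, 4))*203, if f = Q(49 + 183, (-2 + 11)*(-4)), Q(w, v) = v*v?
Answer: -57617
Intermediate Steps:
p = 363
Q(w, v) = v²
f = 1296 (f = ((-2 + 11)*(-4))² = (9*(-4))² = (-36)² = 1296)
(f + p) + (-289 + q(12, 4))*203 = (1296 + 363) + (-289 - 3)*203 = 1659 - 292*203 = 1659 - 59276 = -57617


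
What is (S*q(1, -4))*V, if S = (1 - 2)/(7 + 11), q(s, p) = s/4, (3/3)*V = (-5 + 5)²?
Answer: 0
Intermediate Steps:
V = 0 (V = (-5 + 5)² = 0² = 0)
q(s, p) = s/4 (q(s, p) = s*(¼) = s/4)
S = -1/18 ≈ -0.055556
(S*q(1, -4))*V = -1/72*0 = 0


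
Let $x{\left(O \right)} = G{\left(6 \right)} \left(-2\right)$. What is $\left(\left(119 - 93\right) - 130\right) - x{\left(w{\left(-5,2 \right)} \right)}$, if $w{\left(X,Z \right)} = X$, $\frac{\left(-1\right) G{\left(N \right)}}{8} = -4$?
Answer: $-40$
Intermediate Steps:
$G{\left(N \right)} = 32$ ($G{\left(N \right)} = \left(-8\right) \left(-4\right) = 32$)
$x{\left(O \right)} = -64$ ($x{\left(O \right)} = 32 \left(-2\right) = -64$)
$\left(\left(119 - 93\right) - 130\right) - x{\left(w{\left(-5,2 \right)} \right)} = \left(\left(119 - 93\right) - 130\right) - -64 = \left(26 - 130\right) + 64 = -104 + 64 = -40$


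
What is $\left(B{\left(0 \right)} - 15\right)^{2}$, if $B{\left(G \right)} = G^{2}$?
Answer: $225$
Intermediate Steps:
$\left(B{\left(0 \right)} - 15\right)^{2} = \left(0^{2} - 15\right)^{2} = \left(0 - 15\right)^{2} = \left(-15\right)^{2} = 225$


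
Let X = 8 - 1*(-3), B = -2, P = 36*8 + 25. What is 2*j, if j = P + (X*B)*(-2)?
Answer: 714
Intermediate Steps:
P = 313 (P = 288 + 25 = 313)
X = 11 (X = 8 + 3 = 11)
j = 357 (j = 313 + (11*(-2))*(-2) = 313 - 22*(-2) = 313 + 44 = 357)
2*j = 2*357 = 714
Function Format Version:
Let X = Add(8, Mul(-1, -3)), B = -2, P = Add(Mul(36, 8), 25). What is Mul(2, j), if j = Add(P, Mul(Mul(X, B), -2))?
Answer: 714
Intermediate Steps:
P = 313 (P = Add(288, 25) = 313)
X = 11 (X = Add(8, 3) = 11)
j = 357 (j = Add(313, Mul(Mul(11, -2), -2)) = Add(313, Mul(-22, -2)) = Add(313, 44) = 357)
Mul(2, j) = Mul(2, 357) = 714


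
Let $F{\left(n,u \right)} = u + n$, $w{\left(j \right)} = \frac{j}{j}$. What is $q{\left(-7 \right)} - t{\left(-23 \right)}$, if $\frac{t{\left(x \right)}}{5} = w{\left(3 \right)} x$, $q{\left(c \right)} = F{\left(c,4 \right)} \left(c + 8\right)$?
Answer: $112$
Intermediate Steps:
$w{\left(j \right)} = 1$
$F{\left(n,u \right)} = n + u$
$q{\left(c \right)} = \left(4 + c\right) \left(8 + c\right)$ ($q{\left(c \right)} = \left(c + 4\right) \left(c + 8\right) = \left(4 + c\right) \left(8 + c\right)$)
$t{\left(x \right)} = 5 x$ ($t{\left(x \right)} = 5 \cdot 1 x = 5 x$)
$q{\left(-7 \right)} - t{\left(-23 \right)} = \left(4 - 7\right) \left(8 - 7\right) - 5 \left(-23\right) = \left(-3\right) 1 - -115 = -3 + 115 = 112$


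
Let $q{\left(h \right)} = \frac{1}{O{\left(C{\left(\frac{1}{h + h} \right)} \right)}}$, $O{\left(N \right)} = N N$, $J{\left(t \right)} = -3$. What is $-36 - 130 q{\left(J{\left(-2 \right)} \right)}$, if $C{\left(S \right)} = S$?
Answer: $-4716$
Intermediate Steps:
$O{\left(N \right)} = N^{2}$
$q{\left(h \right)} = 4 h^{2}$ ($q{\left(h \right)} = \frac{1}{\left(\frac{1}{h + h}\right)^{2}} = \frac{1}{\left(\frac{1}{2 h}\right)^{2}} = \frac{1}{\frac{1}{4} \frac{1}{h^{2}}} = 4 h^{2}$)
$-36 - 130 q{\left(J{\left(-2 \right)} \right)} = -36 - 130 \cdot 4 \left(-3\right)^{2} = -36 - 130 \cdot 4 \cdot 9 = -36 - 4680 = -4716$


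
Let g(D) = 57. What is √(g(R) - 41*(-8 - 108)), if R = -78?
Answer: √4813 ≈ 69.376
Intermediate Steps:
√(g(R) - 41*(-8 - 108)) = √(57 - 41*(-8 - 108)) = √(57 - 41*(-116)) = √(57 + 4756) = √4813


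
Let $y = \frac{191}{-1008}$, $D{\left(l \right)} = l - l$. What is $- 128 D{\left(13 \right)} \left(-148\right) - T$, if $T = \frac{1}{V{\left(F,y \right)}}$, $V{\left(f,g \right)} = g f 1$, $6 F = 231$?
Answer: $\frac{288}{2101} \approx 0.13708$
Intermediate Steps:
$D{\left(l \right)} = 0$
$F = \frac{77}{2}$ ($F = \frac{1}{6} \cdot 231 = \frac{77}{2} \approx 38.5$)
$y = - \frac{191}{1008}$ ($y = 191 \left(- \frac{1}{1008}\right) = - \frac{191}{1008} \approx -0.18948$)
$V{\left(f,g \right)} = f g$ ($V{\left(f,g \right)} = f g 1 = f g$)
$T = - \frac{288}{2101}$ ($T = \frac{1}{\frac{77}{2} \left(- \frac{191}{1008}\right)} = \frac{1}{- \frac{2101}{288}} = - \frac{288}{2101} \approx -0.13708$)
$- 128 D{\left(13 \right)} \left(-148\right) - T = \left(-128\right) 0 \left(-148\right) - - \frac{288}{2101} = 0 \left(-148\right) + \frac{288}{2101} = 0 + \frac{288}{2101} = \frac{288}{2101}$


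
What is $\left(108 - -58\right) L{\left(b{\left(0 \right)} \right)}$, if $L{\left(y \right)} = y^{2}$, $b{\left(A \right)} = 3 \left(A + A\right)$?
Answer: $0$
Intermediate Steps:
$b{\left(A \right)} = 6 A$ ($b{\left(A \right)} = 3 \cdot 2 A = 6 A$)
$\left(108 - -58\right) L{\left(b{\left(0 \right)} \right)} = \left(108 - -58\right) \left(6 \cdot 0\right)^{2} = \left(108 + 58\right) 0^{2} = 166 \cdot 0 = 0$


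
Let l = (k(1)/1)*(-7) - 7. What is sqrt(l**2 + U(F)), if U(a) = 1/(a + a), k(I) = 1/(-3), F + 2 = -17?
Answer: sqrt(282682)/114 ≈ 4.6638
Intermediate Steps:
F = -19 (F = -2 - 17 = -19)
k(I) = -1/3
l = -14/3 (l = -1/3/1*(-7) - 7 = -1/3*1*(-7) - 7 = -1/3*(-7) - 7 = 7/3 - 7 = -14/3 ≈ -4.6667)
U(a) = 1/(2*a)
sqrt(l**2 + U(F)) = sqrt((-14/3)**2 + (1/2)/(-19)) = sqrt(196/9 + (1/2)*(-1/19)) = sqrt(196/9 - 1/38) = sqrt(7439/342) = sqrt(282682)/114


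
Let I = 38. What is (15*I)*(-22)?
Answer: -12540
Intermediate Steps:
(15*I)*(-22) = (15*38)*(-22) = 570*(-22) = -12540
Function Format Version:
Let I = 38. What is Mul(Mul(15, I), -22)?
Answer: -12540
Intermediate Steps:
Mul(Mul(15, I), -22) = Mul(Mul(15, 38), -22) = Mul(570, -22) = -12540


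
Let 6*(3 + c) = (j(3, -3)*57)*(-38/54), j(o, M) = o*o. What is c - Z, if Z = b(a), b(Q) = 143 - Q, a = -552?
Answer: -4549/6 ≈ -758.17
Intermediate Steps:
j(o, M) = o²
Z = 695 (Z = 143 - 1*(-552) = 143 + 552 = 695)
c = -379/6 (c = -3 + ((3²*57)*(-38/54))/6 = -3 + ((9*57)*(-38*1/54))/6 = -3 + (513*(-19/27))/6 = -3 + (⅙)*(-361) = -3 - 361/6 = -379/6 ≈ -63.167)
c - Z = -379/6 - 1*695 = -379/6 - 695 = -4549/6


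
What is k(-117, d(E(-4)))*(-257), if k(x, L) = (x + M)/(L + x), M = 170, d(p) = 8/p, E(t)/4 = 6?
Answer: 40863/350 ≈ 116.75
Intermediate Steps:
E(t) = 24 (E(t) = 4*6 = 24)
k(x, L) = (170 + x)/(L + x) (k(x, L) = (x + 170)/(L + x) = (170 + x)/(L + x))
k(-117, d(E(-4)))*(-257) = ((170 - 117)/(8/24 - 117))*(-257) = (53/(8*(1/24) - 117))*(-257) = (53/(1/3 - 117))*(-257) = (53/(-350/3))*(-257) = -3/350*53*(-257) = -159/350*(-257) = 40863/350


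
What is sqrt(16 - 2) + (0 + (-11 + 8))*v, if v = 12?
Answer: -36 + sqrt(14) ≈ -32.258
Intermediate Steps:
sqrt(16 - 2) + (0 + (-11 + 8))*v = sqrt(16 - 2) + (0 + (-11 + 8))*12 = sqrt(14) + (0 - 3)*12 = sqrt(14) - 3*12 = sqrt(14) - 36 = -36 + sqrt(14)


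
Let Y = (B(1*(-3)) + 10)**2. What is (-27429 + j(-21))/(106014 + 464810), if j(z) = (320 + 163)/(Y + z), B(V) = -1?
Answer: -548419/11416480 ≈ -0.048037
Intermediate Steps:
Y = 81 (Y = (-1 + 10)**2 = 9**2 = 81)
j(z) = 483/(81 + z) (j(z) = (320 + 163)/(81 + z) = 483/(81 + z))
(-27429 + j(-21))/(106014 + 464810) = (-27429 + 483/(81 - 21))/(106014 + 464810) = (-27429 + 483/60)/570824 = (-27429 + 483*(1/60))*(1/570824) = (-27429 + 161/20)*(1/570824) = -548419/20*1/570824 = -548419/11416480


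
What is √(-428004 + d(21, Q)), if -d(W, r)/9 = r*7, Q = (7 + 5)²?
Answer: 18*I*√1349 ≈ 661.12*I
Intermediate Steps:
Q = 144 (Q = 12² = 144)
d(W, r) = -63*r (d(W, r) = -9*r*7 = -63*r)
√(-428004 + d(21, Q)) = √(-428004 - 63*144) = √(-428004 - 9072) = √(-437076) = 18*I*√1349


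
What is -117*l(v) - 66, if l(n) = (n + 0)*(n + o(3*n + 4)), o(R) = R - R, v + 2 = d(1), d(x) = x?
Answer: -183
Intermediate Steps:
v = -1 (v = -2 + 1 = -1)
o(R) = 0
l(n) = n² (l(n) = (n + 0)*(n + 0) = n*n = n²)
-117*l(v) - 66 = -117*(-1)² - 66 = -117*1 - 66 = -117 - 66 = -183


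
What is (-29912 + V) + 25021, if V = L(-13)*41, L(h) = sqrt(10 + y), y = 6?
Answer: -4727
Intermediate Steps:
L(h) = 4 (L(h) = sqrt(10 + 6) = sqrt(16) = 4)
V = 164 (V = 4*41 = 164)
(-29912 + V) + 25021 = (-29912 + 164) + 25021 = -29748 + 25021 = -4727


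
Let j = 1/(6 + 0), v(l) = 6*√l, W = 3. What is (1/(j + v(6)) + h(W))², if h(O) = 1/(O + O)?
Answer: 69969817/2176222500 + 557208*√6/60450625 ≈ 0.054730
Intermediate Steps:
h(O) = 1/(2*O)
j = ⅙ (j = 1/6 = ⅙ ≈ 0.16667)
(1/(j + v(6)) + h(W))² = (1/(⅙ + 6*√6) + (½)/3)² = (1/(⅙ + 6*√6) + (½)*(⅓))² = (1/(⅙ + 6*√6) + ⅙)² = (⅙ + 1/(⅙ + 6*√6))²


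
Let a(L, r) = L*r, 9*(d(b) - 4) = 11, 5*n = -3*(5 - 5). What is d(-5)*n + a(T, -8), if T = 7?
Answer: -56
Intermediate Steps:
n = 0 (n = (-3*(5 - 5))/5 = (-3*0)/5 = (⅕)*0 = 0)
d(b) = 47/9 (d(b) = 4 + (⅑)*11 = 4 + 11/9 = 47/9)
d(-5)*n + a(T, -8) = (47/9)*0 + 7*(-8) = 0 - 56 = -56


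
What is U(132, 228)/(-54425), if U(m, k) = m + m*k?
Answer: -30228/54425 ≈ -0.55541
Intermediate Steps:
U(m, k) = m + k*m
U(132, 228)/(-54425) = (132*(1 + 228))/(-54425) = (132*229)*(-1/54425) = 30228*(-1/54425) = -30228/54425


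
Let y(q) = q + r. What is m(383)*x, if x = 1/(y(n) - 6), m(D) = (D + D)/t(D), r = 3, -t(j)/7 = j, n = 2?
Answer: 2/7 ≈ 0.28571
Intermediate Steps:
t(j) = -7*j
m(D) = -2/7 (m(D) = (D + D)/((-7*D)) = (2*D)*(-1/(7*D)) = -2/7)
y(q) = 3 + q (y(q) = q + 3 = 3 + q)
x = -1 (x = 1/((3 + 2) - 6) = 1/(5 - 6) = 1/(-1) = -1)
m(383)*x = -2/7*(-1) = 2/7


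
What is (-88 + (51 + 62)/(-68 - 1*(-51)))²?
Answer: 2588881/289 ≈ 8958.1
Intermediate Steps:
(-88 + (51 + 62)/(-68 - 1*(-51)))² = (-88 + 113/(-68 + 51))² = (-88 + 113/(-17))² = (-88 + 113*(-1/17))² = (-88 - 113/17)² = (-1609/17)² = 2588881/289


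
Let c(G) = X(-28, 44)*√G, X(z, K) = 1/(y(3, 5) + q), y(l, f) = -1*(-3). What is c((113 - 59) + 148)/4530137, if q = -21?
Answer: -√202/81542466 ≈ -1.7430e-7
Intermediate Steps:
y(l, f) = 3
X(z, K) = -1/18 (X(z, K) = 1/(3 - 21) = 1/(-18) = -1/18)
c(G) = -√G/18
c((113 - 59) + 148)/4530137 = -√((113 - 59) + 148)/18/4530137 = -√(54 + 148)/18*(1/4530137) = -√202/18*(1/4530137) = -√202/81542466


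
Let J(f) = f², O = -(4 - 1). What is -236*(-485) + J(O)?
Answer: 114469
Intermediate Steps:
O = -3 (O = -1*3 = -3)
-236*(-485) + J(O) = -236*(-485) + (-3)² = 114460 + 9 = 114469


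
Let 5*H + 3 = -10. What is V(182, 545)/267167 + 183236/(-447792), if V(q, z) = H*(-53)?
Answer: -3216638597/7870739820 ≈ -0.40868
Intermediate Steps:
H = -13/5 (H = -⅗ + (⅕)*(-10) = -⅗ - 2 = -13/5 ≈ -2.6000)
V(q, z) = 689/5 (V(q, z) = -13/5*(-53) = 689/5)
V(182, 545)/267167 + 183236/(-447792) = (689/5)/267167 + 183236/(-447792) = (689/5)*(1/267167) + 183236*(-1/447792) = 689/1335835 - 2411/5892 = -3216638597/7870739820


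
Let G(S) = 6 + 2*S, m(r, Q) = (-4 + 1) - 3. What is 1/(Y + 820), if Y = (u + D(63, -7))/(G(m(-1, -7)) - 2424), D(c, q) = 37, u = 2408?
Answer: 162/132677 ≈ 0.0012210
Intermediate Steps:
m(r, Q) = -6 (m(r, Q) = -3 - 3 = -6)
Y = -163/162 (Y = (2408 + 37)/((6 + 2*(-6)) - 2424) = 2445/((6 - 12) - 2424) = 2445/(-6 - 2424) = 2445/(-2430) = 2445*(-1/2430) = -163/162 ≈ -1.0062)
1/(Y + 820) = 1/(-163/162 + 820) = 1/(132677/162) = 162/132677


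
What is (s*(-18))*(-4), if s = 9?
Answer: 648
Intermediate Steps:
(s*(-18))*(-4) = (9*(-18))*(-4) = -162*(-4) = 648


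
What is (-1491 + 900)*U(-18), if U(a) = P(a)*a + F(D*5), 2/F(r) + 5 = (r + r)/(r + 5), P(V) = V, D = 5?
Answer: -955647/5 ≈ -1.9113e+5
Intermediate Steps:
F(r) = 2/(-5 + 2*r/(5 + r)) (F(r) = 2/(-5 + (r + r)/(r + 5)) = 2/(-5 + (2*r)/(5 + r)) = 2/(-5 + 2*r/(5 + r)))
U(a) = -⅗ + a² (U(a) = a*a + 2*(-5 - 5*5)/(25 + 3*(5*5)) = a² + 2*(-5 - 1*25)/(25 + 3*25) = a² + 2*(-5 - 25)/(25 + 75) = a² + 2*(-30)/100 = a² + 2*(1/100)*(-30) = a² - ⅗ = -⅗ + a²)
(-1491 + 900)*U(-18) = (-1491 + 900)*(-⅗ + (-18)²) = -591*(-⅗ + 324) = -591*1617/5 = -955647/5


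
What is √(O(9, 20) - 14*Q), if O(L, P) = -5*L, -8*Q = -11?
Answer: I*√257/2 ≈ 8.0156*I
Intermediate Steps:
Q = 11/8 (Q = -⅛*(-11) = 11/8 ≈ 1.3750)
√(O(9, 20) - 14*Q) = √(-5*9 - 14*11/8) = √(-45 - 77/4) = √(-257/4) = I*√257/2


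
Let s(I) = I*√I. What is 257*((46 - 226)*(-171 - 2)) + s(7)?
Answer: 8002980 + 7*√7 ≈ 8.0030e+6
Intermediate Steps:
s(I) = I^(3/2)
257*((46 - 226)*(-171 - 2)) + s(7) = 257*((46 - 226)*(-171 - 2)) + 7^(3/2) = 257*(-180*(-173)) + 7*√7 = 257*31140 + 7*√7 = 8002980 + 7*√7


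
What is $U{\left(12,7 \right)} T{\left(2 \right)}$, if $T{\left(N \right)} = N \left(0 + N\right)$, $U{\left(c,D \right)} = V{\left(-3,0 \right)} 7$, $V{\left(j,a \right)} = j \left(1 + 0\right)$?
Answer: $-84$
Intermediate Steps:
$V{\left(j,a \right)} = j$ ($V{\left(j,a \right)} = j 1 = j$)
$U{\left(c,D \right)} = -21$ ($U{\left(c,D \right)} = \left(-3\right) 7 = -21$)
$T{\left(N \right)} = N^{2}$ ($T{\left(N \right)} = N N = N^{2}$)
$U{\left(12,7 \right)} T{\left(2 \right)} = - 21 \cdot 2^{2} = \left(-21\right) 4 = -84$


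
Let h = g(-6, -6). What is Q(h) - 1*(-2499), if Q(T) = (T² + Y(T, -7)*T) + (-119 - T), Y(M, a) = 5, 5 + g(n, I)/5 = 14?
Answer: 4585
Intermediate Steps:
g(n, I) = 45 (g(n, I) = -25 + 5*14 = -25 + 70 = 45)
h = 45
Q(T) = -119 + T² + 4*T (Q(T) = (T² + 5*T) + (-119 - T) = -119 + T² + 4*T)
Q(h) - 1*(-2499) = (-119 + 45² + 4*45) - 1*(-2499) = (-119 + 2025 + 180) + 2499 = 2086 + 2499 = 4585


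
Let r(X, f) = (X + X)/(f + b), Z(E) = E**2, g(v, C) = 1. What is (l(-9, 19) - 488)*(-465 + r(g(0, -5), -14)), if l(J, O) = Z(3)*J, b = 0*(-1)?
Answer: 1852664/7 ≈ 2.6467e+5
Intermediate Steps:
b = 0
r(X, f) = 2*X/f (r(X, f) = (X + X)/(f + 0) = (2*X)/f = 2*X/f)
l(J, O) = 9*J (l(J, O) = 3**2*J = 9*J)
(l(-9, 19) - 488)*(-465 + r(g(0, -5), -14)) = (9*(-9) - 488)*(-465 + 2*1/(-14)) = (-81 - 488)*(-465 + 2*1*(-1/14)) = -569*(-465 - 1/7) = -569*(-3256/7) = 1852664/7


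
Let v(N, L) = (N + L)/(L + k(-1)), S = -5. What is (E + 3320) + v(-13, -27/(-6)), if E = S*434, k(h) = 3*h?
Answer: 3433/3 ≈ 1144.3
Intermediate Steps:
E = -2170 (E = -5*434 = -2170)
v(N, L) = (L + N)/(-3 + L) (v(N, L) = (N + L)/(L + 3*(-1)) = (L + N)/(L - 3) = (L + N)/(-3 + L))
(E + 3320) + v(-13, -27/(-6)) = (-2170 + 3320) + (-27/(-6) - 13)/(-3 - 27/(-6)) = 1150 + (-27*(-1/6) - 13)/(-3 - 27*(-1/6)) = 1150 + (9/2 - 13)/(-3 + 9/2) = 1150 - 17/2/(3/2) = 1150 + (2/3)*(-17/2) = 1150 - 17/3 = 3433/3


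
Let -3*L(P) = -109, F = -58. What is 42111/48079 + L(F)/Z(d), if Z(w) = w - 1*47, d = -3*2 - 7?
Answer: 2339369/8654220 ≈ 0.27032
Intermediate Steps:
d = -13 (d = -6 - 7 = -13)
Z(w) = -47 + w (Z(w) = w - 47 = -47 + w)
L(P) = 109/3 (L(P) = -1/3*(-109) = 109/3)
42111/48079 + L(F)/Z(d) = 42111/48079 + 109/(3*(-47 - 13)) = 42111*(1/48079) + (109/3)/(-60) = 42111/48079 + (109/3)*(-1/60) = 42111/48079 - 109/180 = 2339369/8654220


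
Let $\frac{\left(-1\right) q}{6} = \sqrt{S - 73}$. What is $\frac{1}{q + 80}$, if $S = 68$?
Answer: $\frac{4}{329} + \frac{3 i \sqrt{5}}{3290} \approx 0.012158 + 0.002039 i$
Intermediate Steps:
$q = - 6 i \sqrt{5}$ ($q = - 6 \sqrt{68 - 73} = - 6 \sqrt{-5} = - 6 i \sqrt{5} \approx - 13.416 i$)
$\frac{1}{q + 80} = \frac{1}{- 6 i \sqrt{5} + 80} = \frac{1}{80 - 6 i \sqrt{5}}$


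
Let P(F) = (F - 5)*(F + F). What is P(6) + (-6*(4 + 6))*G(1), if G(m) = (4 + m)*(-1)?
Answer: 312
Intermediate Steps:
P(F) = 2*F*(-5 + F) (P(F) = (-5 + F)*(2*F) = 2*F*(-5 + F))
G(m) = -4 - m
P(6) + (-6*(4 + 6))*G(1) = 2*6*(-5 + 6) + (-6*(4 + 6))*(-4 - 1*1) = 2*6*1 + (-6*10)*(-4 - 1) = 12 - 60*(-5) = 12 + 300 = 312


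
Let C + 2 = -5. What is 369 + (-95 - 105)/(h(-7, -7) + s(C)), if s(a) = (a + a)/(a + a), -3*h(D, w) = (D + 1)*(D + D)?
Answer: 10163/27 ≈ 376.41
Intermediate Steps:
C = -7 (C = -2 - 5 = -7)
h(D, w) = -2*D*(1 + D)/3 (h(D, w) = -(D + 1)*(D + D)/3 = -(1 + D)*2*D/3 = -2*D*(1 + D)/3)
s(a) = 1 (s(a) = (2*a)/((2*a)) = (2*a)*(1/(2*a)) = 1)
369 + (-95 - 105)/(h(-7, -7) + s(C)) = 369 + (-95 - 105)/(-⅔*(-7)*(1 - 7) + 1) = 369 - 200/(-⅔*(-7)*(-6) + 1) = 369 - 200/(-28 + 1) = 369 - 200/(-27) = 369 - 200*(-1/27) = 369 + 200/27 = 10163/27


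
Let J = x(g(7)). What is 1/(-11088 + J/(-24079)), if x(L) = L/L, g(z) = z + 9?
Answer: -24079/266987953 ≈ -9.0188e-5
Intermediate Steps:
g(z) = 9 + z
x(L) = 1
J = 1
1/(-11088 + J/(-24079)) = 1/(-11088 + 1/(-24079)) = 1/(-11088 + 1*(-1/24079)) = 1/(-11088 - 1/24079) = 1/(-266987953/24079) = -24079/266987953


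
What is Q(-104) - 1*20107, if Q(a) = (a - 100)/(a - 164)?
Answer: -1347118/67 ≈ -20106.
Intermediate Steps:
Q(a) = (-100 + a)/(-164 + a)
Q(-104) - 1*20107 = (-100 - 104)/(-164 - 104) - 1*20107 = -204/(-268) - 20107 = -1/268*(-204) - 20107 = 51/67 - 20107 = -1347118/67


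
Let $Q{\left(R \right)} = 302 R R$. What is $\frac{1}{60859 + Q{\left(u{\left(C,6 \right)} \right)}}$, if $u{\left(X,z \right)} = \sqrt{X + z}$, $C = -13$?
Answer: $\frac{1}{58745} \approx 1.7023 \cdot 10^{-5}$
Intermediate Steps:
$Q{\left(R \right)} = 302 R^{2}$
$\frac{1}{60859 + Q{\left(u{\left(C,6 \right)} \right)}} = \frac{1}{60859 + 302 \left(\sqrt{-13 + 6}\right)^{2}} = \frac{1}{60859 + 302 \left(\sqrt{-7}\right)^{2}} = \frac{1}{60859 + 302 \left(i \sqrt{7}\right)^{2}} = \frac{1}{60859 + 302 \left(-7\right)} = \frac{1}{60859 - 2114} = \frac{1}{58745}$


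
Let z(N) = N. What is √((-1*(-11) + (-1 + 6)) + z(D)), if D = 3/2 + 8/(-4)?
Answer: √62/2 ≈ 3.9370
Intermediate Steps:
D = -½ (D = 3*(½) + 8*(-¼) = 3/2 - 2 = -½ ≈ -0.50000)
√((-1*(-11) + (-1 + 6)) + z(D)) = √((-1*(-11) + (-1 + 6)) - ½) = √((11 + 5) - ½) = √(16 - ½) = √(31/2) = √62/2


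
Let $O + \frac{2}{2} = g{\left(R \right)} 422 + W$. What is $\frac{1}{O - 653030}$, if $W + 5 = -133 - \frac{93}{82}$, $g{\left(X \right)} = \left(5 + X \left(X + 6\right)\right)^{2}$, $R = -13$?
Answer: $\frac{82}{265350513} \approx 3.0903 \cdot 10^{-7}$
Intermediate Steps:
$g{\left(X \right)} = \left(5 + X \left(6 + X\right)\right)^{2}$
$W = - \frac{11409}{82}$ ($W = -5 - \left(133 + \frac{93}{82}\right) = -5 - \left(133 + 93 \cdot \frac{1}{82}\right) = -5 - \frac{10999}{82} = - \frac{11409}{82} \approx -139.13$)
$O = \frac{318898973}{82}$ ($O = -1 - \left(\frac{11409}{82} - \left(5 + \left(-13\right)^{2} + 6 \left(-13\right)\right)^{2} \cdot 422\right) = -1 - \left(\frac{11409}{82} - \left(5 + 169 - 78\right)^{2} \cdot 422\right) = -1 - \left(\frac{11409}{82} - 96^{2} \cdot 422\right) = -1 + \left(9216 \cdot 422 - \frac{11409}{82}\right) = -1 + \left(3889152 - \frac{11409}{82}\right) = -1 + \frac{318899055}{82} = \frac{318898973}{82} \approx 3.889 \cdot 10^{6}$)
$\frac{1}{O - 653030} = \frac{1}{\frac{318898973}{82} - 653030} = \frac{1}{\frac{265350513}{82}} = \frac{82}{265350513}$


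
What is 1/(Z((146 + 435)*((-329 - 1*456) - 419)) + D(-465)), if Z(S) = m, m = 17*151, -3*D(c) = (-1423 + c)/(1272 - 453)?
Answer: 2457/6309007 ≈ 0.00038944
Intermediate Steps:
D(c) = 1423/2457 - c/2457 (D(c) = -(-1423 + c)/(3*(1272 - 453)) = -(-1423 + c)/(3*819) = -(-1423/819 + c/819)/3 = 1423/2457 - c/2457)
m = 2567
Z(S) = 2567
1/(Z((146 + 435)*((-329 - 1*456) - 419)) + D(-465)) = 1/(2567 + (1423/2457 - 1/2457*(-465))) = 1/(2567 + (1423/2457 + 155/819)) = 1/(2567 + 1888/2457) = 1/(6309007/2457) = 2457/6309007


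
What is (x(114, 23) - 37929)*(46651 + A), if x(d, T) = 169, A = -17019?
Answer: -1118904320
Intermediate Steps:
(x(114, 23) - 37929)*(46651 + A) = (169 - 37929)*(46651 - 17019) = -37760*29632 = -1118904320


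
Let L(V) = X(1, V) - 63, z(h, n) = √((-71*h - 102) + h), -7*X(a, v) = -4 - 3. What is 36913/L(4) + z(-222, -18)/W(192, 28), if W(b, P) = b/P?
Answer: -36913/62 + 7*√15438/48 ≈ -577.25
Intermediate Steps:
X(a, v) = 1 (X(a, v) = -(-4 - 3)/7 = -⅐*(-7) = 1)
z(h, n) = √(-102 - 70*h) (z(h, n) = √((-102 - 71*h) + h) = √(-102 - 70*h))
L(V) = -62 (L(V) = 1 - 63 = -62)
36913/L(4) + z(-222, -18)/W(192, 28) = 36913/(-62) + √(-102 - 70*(-222))/((192/28)) = 36913*(-1/62) + √(-102 + 15540)/((192*(1/28))) = -36913/62 + √15438/(48/7) = -36913/62 + √15438*(7/48) = -36913/62 + 7*√15438/48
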